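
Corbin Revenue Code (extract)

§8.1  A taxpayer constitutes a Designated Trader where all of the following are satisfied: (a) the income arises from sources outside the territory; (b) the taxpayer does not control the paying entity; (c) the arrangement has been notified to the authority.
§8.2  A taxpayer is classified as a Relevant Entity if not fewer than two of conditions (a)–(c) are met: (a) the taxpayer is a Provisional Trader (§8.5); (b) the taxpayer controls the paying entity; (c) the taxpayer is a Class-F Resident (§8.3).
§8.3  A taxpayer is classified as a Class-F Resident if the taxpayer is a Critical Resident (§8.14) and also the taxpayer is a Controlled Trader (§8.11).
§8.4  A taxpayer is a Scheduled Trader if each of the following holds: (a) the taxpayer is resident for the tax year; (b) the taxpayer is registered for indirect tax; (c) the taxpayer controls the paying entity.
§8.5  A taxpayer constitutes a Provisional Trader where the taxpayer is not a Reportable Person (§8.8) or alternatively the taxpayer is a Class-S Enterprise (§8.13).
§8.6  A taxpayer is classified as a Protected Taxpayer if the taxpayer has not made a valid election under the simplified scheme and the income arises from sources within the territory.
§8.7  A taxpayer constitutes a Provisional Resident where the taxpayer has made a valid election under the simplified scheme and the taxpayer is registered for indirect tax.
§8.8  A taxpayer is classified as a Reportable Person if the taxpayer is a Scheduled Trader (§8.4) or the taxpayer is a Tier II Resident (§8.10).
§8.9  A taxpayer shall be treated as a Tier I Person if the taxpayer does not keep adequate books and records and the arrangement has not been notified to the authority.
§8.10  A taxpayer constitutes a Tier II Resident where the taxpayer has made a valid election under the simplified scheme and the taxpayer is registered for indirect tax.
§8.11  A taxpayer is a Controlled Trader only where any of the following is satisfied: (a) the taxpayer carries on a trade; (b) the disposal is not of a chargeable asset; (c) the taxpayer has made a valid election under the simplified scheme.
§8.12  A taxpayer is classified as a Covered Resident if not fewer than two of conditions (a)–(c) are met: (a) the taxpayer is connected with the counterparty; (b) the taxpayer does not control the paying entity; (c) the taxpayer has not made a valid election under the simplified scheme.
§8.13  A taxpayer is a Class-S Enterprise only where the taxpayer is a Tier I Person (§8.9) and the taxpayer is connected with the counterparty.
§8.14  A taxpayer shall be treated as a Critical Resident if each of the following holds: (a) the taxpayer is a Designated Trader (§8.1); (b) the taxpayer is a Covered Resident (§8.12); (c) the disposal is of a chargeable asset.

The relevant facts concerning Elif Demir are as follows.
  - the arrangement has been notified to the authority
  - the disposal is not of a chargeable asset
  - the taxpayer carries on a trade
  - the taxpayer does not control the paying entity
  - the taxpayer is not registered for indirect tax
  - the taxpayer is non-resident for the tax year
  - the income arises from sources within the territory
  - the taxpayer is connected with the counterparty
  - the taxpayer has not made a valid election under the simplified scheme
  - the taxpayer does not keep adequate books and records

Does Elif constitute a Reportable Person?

No

§8.4 — Scheduled Trader: [the taxpayer is resident for the tax year? no] AND [the taxpayer is registered for indirect tax? no] AND [the taxpayer controls the paying entity? no] → not satisfied.
§8.10 — Tier II Resident: [the taxpayer has made a valid election under the simplified scheme? no] AND [the taxpayer is registered for indirect tax? no] → not satisfied.
§8.8 — Reportable Person: [Scheduled Trader (§8.4)? no] OR [Tier II Resident (§8.10)? no] → not satisfied.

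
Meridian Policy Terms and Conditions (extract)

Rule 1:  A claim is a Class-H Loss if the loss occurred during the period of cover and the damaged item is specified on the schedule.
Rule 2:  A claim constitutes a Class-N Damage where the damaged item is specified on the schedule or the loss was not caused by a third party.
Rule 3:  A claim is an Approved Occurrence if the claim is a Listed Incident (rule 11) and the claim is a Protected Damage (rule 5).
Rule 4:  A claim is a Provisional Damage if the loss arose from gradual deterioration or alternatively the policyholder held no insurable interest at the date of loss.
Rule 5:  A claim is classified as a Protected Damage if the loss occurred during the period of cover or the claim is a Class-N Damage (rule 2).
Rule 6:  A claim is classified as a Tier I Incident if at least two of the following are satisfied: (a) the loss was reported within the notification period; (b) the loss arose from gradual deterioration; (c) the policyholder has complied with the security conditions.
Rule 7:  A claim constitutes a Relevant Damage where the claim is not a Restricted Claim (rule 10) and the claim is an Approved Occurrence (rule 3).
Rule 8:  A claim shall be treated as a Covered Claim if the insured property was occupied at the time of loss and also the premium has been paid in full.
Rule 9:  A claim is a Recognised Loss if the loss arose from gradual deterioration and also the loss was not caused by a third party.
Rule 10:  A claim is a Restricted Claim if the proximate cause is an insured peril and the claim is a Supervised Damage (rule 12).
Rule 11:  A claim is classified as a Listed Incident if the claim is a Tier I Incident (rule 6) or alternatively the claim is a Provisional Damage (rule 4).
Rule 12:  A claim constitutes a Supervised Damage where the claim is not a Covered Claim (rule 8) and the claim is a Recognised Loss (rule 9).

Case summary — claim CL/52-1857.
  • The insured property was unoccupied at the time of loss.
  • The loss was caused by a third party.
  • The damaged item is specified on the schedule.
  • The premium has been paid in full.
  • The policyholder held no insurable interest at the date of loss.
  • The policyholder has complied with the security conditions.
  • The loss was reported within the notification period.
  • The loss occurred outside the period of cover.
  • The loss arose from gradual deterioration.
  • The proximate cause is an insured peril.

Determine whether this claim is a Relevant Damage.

Under rule 8: the insured property was occupied at the time of loss? no; and the premium has been paid in full? yes. So the claim is not a Covered Claim.
Under rule 9: the loss arose from gradual deterioration? yes; and the loss was not caused by a third party? no. So the claim is not a Recognised Loss.
Under rule 12: not a Covered Claim (rule 8)? yes; and Recognised Loss (rule 9)? no. So the claim is not a Supervised Damage.
Under rule 10: the proximate cause is an insured peril? yes; and Supervised Damage (rule 12)? no. So the claim is not a Restricted Claim.
Under rule 6: the loss was reported within the notification period? yes; the loss arose from gradual deterioration? yes; the policyholder has complied with the security conditions? yes — 3 of 3 hold (need ≥2) → satisfied.
Under rule 4: the loss arose from gradual deterioration? yes; or the policyholder held no insurable interest at the date of loss? yes. So the claim is a Provisional Damage.
Under rule 11: Tier I Incident (rule 6)? yes; or Provisional Damage (rule 4)? yes. So the claim is a Listed Incident.
Under rule 2: the damaged item is specified on the schedule? yes; or the loss was not caused by a third party? no. So the claim is a Class-N Damage.
Under rule 5: the loss occurred during the period of cover? no; or Class-N Damage (rule 2)? yes. So the claim is a Protected Damage.
Under rule 3: Listed Incident (rule 11)? yes; and Protected Damage (rule 5)? yes. So the claim is an Approved Occurrence.
Under rule 7: not a Restricted Claim (rule 10)? yes; and Approved Occurrence (rule 3)? yes. So the claim is a Relevant Damage.

Yes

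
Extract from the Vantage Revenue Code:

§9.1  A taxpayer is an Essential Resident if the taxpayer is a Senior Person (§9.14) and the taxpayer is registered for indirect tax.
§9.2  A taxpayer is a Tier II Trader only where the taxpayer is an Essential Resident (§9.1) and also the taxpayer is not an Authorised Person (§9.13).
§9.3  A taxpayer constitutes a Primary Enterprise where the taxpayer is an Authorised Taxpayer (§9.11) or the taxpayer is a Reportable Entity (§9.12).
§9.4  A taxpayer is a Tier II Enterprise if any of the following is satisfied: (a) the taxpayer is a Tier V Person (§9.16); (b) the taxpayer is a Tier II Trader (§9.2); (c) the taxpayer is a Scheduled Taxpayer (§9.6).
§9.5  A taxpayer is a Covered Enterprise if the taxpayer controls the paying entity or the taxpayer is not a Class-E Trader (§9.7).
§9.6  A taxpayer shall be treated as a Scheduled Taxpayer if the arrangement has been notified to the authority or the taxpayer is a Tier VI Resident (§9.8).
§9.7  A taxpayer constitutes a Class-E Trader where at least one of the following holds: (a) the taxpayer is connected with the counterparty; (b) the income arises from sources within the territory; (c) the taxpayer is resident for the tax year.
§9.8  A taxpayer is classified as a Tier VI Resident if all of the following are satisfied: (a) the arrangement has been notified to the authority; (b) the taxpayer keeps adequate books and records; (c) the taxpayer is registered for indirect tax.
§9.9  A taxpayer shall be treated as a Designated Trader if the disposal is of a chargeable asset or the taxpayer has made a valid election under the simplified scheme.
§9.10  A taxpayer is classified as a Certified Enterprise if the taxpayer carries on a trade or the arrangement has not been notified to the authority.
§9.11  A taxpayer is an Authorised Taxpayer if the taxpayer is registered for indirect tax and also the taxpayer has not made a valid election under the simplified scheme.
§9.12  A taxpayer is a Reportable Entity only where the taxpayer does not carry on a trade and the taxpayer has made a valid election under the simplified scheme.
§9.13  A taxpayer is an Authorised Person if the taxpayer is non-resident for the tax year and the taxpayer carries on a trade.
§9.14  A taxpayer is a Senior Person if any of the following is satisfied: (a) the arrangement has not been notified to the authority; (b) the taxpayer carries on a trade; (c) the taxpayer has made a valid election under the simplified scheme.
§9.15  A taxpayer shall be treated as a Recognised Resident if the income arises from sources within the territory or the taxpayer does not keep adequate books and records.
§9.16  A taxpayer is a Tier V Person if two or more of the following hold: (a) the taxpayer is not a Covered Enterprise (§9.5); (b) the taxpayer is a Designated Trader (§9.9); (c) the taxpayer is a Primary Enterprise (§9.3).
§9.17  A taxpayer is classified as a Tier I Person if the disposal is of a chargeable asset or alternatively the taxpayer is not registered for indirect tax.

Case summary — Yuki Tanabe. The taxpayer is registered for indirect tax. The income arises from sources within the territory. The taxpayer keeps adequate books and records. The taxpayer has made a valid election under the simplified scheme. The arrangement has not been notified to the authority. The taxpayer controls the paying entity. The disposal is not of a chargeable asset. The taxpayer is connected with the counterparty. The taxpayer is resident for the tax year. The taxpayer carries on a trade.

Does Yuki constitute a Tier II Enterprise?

Yes

§9.7 — Class-E Trader: [the taxpayer is connected with the counterparty? yes] OR [the income arises from sources within the territory? yes] OR [the taxpayer is resident for the tax year? yes] → satisfied.
§9.5 — Covered Enterprise: [the taxpayer controls the paying entity? yes] OR [not a Class-E Trader (§9.7)? no] → satisfied.
§9.9 — Designated Trader: [the disposal is of a chargeable asset? no] OR [the taxpayer has made a valid election under the simplified scheme? yes] → satisfied.
§9.11 — Authorised Taxpayer: [the taxpayer is registered for indirect tax? yes] AND [the taxpayer has not made a valid election under the simplified scheme? no] → not satisfied.
§9.12 — Reportable Entity: [the taxpayer does not carry on a trade? no] AND [the taxpayer has made a valid election under the simplified scheme? yes] → not satisfied.
§9.3 — Primary Enterprise: [Authorised Taxpayer (§9.11)? no] OR [Reportable Entity (§9.12)? no] → not satisfied.
§9.16 — Tier V Person: not a Covered Enterprise (§9.5)? no; Designated Trader (§9.9)? yes; Primary Enterprise (§9.3)? no — 1 of 3 hold (need ≥2) → not satisfied.
§9.14 — Senior Person: [the arrangement has not been notified to the authority? yes] OR [the taxpayer carries on a trade? yes] OR [the taxpayer has made a valid election under the simplified scheme? yes] → satisfied.
§9.1 — Essential Resident: [Senior Person (§9.14)? yes] AND [the taxpayer is registered for indirect tax? yes] → satisfied.
§9.13 — Authorised Person: [the taxpayer is non-resident for the tax year? no] AND [the taxpayer carries on a trade? yes] → not satisfied.
§9.2 — Tier II Trader: [Essential Resident (§9.1)? yes] AND [not an Authorised Person (§9.13)? yes] → satisfied.
§9.8 — Tier VI Resident: [the arrangement has been notified to the authority? no] AND [the taxpayer keeps adequate books and records? yes] AND [the taxpayer is registered for indirect tax? yes] → not satisfied.
§9.6 — Scheduled Taxpayer: [the arrangement has been notified to the authority? no] OR [Tier VI Resident (§9.8)? no] → not satisfied.
§9.4 — Tier II Enterprise: [Tier V Person (§9.16)? no] OR [Tier II Trader (§9.2)? yes] OR [Scheduled Taxpayer (§9.6)? no] → satisfied.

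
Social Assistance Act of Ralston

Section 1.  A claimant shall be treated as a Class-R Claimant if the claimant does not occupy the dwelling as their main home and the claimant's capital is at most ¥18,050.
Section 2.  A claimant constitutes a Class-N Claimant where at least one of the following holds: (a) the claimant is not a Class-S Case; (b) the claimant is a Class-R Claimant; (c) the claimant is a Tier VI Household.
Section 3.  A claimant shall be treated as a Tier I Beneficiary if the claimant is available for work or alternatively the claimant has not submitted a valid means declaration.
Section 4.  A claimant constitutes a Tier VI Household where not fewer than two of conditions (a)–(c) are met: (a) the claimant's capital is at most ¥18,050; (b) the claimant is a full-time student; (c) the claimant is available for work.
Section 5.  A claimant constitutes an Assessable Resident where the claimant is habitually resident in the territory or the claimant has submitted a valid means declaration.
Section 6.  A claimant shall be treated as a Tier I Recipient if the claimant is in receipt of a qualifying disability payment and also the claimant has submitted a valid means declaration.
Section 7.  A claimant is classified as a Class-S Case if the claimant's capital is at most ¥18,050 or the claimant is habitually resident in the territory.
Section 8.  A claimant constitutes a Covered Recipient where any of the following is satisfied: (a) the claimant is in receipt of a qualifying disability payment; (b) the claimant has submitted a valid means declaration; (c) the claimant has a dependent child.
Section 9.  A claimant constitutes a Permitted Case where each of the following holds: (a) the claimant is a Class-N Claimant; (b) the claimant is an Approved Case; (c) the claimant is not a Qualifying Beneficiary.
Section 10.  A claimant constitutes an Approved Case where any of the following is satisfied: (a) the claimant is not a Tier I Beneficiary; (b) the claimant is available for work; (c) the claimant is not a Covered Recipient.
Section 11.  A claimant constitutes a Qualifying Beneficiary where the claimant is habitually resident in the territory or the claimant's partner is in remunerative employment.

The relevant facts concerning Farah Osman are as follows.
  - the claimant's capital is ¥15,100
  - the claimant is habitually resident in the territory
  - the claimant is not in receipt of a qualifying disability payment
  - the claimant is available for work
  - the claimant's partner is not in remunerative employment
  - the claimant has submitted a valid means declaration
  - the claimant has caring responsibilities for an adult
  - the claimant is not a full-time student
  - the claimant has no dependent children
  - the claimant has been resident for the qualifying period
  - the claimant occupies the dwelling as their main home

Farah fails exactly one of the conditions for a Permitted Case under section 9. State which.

section 7 — Class-S Case: [claimant's capital: ¥15,100 ≤ ¥18,050? yes] OR [the claimant is habitually resident in the territory? yes] → satisfied.
section 1 — Class-R Claimant: [the claimant does not occupy the dwelling as their main home? no] AND [claimant's capital: ¥15,100 ≤ ¥18,050? yes] → not satisfied.
section 4 — Tier VI Household: claimant's capital: ¥15,100 ≤ ¥18,050? yes; the claimant is a full-time student? no; the claimant is available for work? yes — 2 of 3 hold (need ≥2) → satisfied.
section 2 — Class-N Claimant: [not a Class-S Case (section 7)? no] OR [Class-R Claimant (section 1)? no] OR [Tier VI Household (section 4)? yes] → satisfied.
section 3 — Tier I Beneficiary: [the claimant is available for work? yes] OR [the claimant has not submitted a valid means declaration? no] → satisfied.
section 8 — Covered Recipient: [the claimant is in receipt of a qualifying disability payment? no] OR [the claimant has submitted a valid means declaration? yes] OR [the claimant has a dependent child? no] → satisfied.
section 10 — Approved Case: [not a Tier I Beneficiary (section 3)? no] OR [the claimant is available for work? yes] OR [not a Covered Recipient (section 8)? no] → satisfied.
section 11 — Qualifying Beneficiary: [the claimant is habitually resident in the territory? yes] OR [the claimant's partner is in remunerative employment? no] → satisfied.
section 9 — Permitted Case: [Class-N Claimant (section 2)? yes] AND [Approved Case (section 10)? yes] AND [not a Qualifying Beneficiary (section 11)? no] → not satisfied.

Qualifying Beneficiary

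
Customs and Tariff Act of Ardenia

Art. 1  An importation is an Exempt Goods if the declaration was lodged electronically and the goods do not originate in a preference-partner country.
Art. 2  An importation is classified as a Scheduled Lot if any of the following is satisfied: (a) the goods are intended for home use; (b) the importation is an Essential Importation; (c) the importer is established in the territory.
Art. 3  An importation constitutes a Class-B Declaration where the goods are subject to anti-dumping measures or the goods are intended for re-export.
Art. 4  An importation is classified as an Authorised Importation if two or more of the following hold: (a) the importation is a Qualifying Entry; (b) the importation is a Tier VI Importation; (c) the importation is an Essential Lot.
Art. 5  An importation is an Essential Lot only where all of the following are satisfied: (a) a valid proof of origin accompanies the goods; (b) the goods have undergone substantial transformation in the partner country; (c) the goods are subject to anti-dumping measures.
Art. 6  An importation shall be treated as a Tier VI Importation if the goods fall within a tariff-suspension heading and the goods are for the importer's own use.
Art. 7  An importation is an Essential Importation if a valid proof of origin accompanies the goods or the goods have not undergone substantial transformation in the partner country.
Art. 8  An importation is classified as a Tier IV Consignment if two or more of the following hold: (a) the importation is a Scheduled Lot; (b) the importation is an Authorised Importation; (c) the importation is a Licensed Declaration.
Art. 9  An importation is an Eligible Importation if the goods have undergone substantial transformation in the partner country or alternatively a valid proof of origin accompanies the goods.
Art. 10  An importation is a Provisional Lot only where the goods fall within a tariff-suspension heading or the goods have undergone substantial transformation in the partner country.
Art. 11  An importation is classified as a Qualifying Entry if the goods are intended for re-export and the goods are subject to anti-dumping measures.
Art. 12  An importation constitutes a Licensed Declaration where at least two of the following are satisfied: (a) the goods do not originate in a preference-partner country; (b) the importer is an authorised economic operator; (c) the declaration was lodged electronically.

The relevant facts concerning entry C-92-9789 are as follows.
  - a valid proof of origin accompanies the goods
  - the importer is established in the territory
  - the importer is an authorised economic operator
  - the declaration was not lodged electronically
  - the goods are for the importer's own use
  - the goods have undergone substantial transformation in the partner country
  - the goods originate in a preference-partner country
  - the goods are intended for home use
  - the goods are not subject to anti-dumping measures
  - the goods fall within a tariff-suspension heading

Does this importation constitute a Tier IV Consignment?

No

Under article 7: a valid proof of origin accompanies the goods? yes; or the goods have not undergone substantial transformation in the partner country? no. So the importation is an Essential Importation.
Under article 2: the goods are intended for home use? yes; or Essential Importation (article 7)? yes; or the importer is established in the territory? yes. So the importation is a Scheduled Lot.
Under article 11: the goods are intended for re-export? no; and the goods are subject to anti-dumping measures? no. So the importation is not a Qualifying Entry.
Under article 6: the goods fall within a tariff-suspension heading? yes; and the goods are for the importer's own use? yes. So the importation is a Tier VI Importation.
Under article 5: a valid proof of origin accompanies the goods? yes; and the goods have undergone substantial transformation in the partner country? yes; and the goods are subject to anti-dumping measures? no. So the importation is not an Essential Lot.
Under article 4: Qualifying Entry (article 11)? no; Tier VI Importation (article 6)? yes; Essential Lot (article 5)? no — 1 of 3 hold (need ≥2) → not satisfied.
Under article 12: the goods do not originate in a preference-partner country? no; the importer is an authorised economic operator? yes; the declaration was lodged electronically? no — 1 of 3 hold (need ≥2) → not satisfied.
Under article 8: Scheduled Lot (article 2)? yes; Authorised Importation (article 4)? no; Licensed Declaration (article 12)? no — 1 of 3 hold (need ≥2) → not satisfied.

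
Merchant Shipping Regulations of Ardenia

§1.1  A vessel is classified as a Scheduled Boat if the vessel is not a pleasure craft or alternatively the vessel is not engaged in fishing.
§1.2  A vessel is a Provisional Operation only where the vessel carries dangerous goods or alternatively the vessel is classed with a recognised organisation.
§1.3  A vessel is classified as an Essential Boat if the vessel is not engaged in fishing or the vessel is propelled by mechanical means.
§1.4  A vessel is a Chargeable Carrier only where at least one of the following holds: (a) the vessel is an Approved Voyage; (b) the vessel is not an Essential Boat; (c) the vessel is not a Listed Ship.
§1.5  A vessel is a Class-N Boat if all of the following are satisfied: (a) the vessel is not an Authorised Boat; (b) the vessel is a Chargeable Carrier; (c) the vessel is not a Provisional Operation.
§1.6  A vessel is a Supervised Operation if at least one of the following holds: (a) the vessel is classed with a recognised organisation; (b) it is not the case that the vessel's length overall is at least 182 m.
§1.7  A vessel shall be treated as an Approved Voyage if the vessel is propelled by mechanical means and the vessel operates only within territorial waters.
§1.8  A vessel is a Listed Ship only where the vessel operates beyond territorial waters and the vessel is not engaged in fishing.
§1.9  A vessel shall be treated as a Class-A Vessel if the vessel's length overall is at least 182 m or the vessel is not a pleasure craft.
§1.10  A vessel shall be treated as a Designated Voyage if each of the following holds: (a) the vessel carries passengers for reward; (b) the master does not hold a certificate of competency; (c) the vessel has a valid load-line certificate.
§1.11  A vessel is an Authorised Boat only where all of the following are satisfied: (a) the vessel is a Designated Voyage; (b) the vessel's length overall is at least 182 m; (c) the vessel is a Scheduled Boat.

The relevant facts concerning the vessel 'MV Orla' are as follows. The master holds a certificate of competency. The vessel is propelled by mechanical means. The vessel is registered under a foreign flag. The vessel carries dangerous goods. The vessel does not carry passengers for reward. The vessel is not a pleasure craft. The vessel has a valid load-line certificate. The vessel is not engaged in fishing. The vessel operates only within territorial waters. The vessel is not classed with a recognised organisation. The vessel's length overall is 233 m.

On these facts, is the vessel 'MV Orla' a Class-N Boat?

No

Under §1.10: the vessel carries passengers for reward? no; and the master does not hold a certificate of competency? no; and the vessel has a valid load-line certificate? yes. So the vessel is not a Designated Voyage.
Under §1.1: the vessel is not a pleasure craft? yes; or the vessel is not engaged in fishing? yes. So the vessel is a Scheduled Boat.
Under §1.11: Designated Voyage (§1.10)? no; and vessel's length overall: 233 m ≥ 182 m? yes; and Scheduled Boat (§1.1)? yes. So the vessel is not an Authorised Boat.
Under §1.7: the vessel is propelled by mechanical means? yes; and the vessel operates only within territorial waters? yes. So the vessel is an Approved Voyage.
Under §1.3: the vessel is not engaged in fishing? yes; or the vessel is propelled by mechanical means? yes. So the vessel is an Essential Boat.
Under §1.8: the vessel operates beyond territorial waters? no; and the vessel is not engaged in fishing? yes. So the vessel is not a Listed Ship.
Under §1.4: Approved Voyage (§1.7)? yes; or not an Essential Boat (§1.3)? no; or not a Listed Ship (§1.8)? yes. So the vessel is a Chargeable Carrier.
Under §1.2: the vessel carries dangerous goods? yes; or the vessel is classed with a recognised organisation? no. So the vessel is a Provisional Operation.
Under §1.5: not an Authorised Boat (§1.11)? yes; and Chargeable Carrier (§1.4)? yes; and not a Provisional Operation (§1.2)? no. So the vessel is not a Class-N Boat.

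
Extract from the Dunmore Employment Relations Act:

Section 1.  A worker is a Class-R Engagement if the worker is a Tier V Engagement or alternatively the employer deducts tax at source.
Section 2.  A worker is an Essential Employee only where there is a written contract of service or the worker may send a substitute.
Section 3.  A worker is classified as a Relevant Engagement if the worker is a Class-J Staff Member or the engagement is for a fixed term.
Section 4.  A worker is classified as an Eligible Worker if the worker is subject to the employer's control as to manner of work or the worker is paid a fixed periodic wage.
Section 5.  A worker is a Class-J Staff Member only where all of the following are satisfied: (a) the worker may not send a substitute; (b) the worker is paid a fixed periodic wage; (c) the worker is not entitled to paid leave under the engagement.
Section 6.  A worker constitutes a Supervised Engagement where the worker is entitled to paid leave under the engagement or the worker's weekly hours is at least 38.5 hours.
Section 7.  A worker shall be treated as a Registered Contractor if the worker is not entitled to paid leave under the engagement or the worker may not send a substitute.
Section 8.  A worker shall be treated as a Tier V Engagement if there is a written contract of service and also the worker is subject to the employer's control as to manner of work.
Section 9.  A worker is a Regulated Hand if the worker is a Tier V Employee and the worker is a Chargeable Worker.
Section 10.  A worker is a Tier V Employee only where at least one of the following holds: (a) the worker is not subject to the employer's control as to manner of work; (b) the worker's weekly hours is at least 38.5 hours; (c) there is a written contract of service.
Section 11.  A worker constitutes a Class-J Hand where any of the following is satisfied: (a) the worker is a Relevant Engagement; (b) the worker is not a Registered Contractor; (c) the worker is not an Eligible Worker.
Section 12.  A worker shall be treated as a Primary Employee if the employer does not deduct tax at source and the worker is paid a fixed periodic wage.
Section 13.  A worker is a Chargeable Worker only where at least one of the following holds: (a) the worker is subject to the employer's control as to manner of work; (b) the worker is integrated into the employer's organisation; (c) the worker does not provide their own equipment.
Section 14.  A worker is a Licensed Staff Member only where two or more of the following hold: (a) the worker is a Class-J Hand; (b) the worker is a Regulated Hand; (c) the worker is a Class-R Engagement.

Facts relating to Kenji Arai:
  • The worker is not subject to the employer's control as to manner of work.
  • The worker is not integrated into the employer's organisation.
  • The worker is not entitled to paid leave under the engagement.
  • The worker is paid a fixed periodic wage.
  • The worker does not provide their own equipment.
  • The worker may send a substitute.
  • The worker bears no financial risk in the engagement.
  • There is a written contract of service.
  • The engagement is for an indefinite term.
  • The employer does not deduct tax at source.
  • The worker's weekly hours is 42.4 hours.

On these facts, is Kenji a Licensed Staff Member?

Under section 5: the worker may not send a substitute? no; and the worker is paid a fixed periodic wage? yes; and the worker is not entitled to paid leave under the engagement? yes. So the worker is not a Class-J Staff Member.
Under section 3: Class-J Staff Member (section 5)? no; or the engagement is for a fixed term? no. So the worker is not a Relevant Engagement.
Under section 7: the worker is not entitled to paid leave under the engagement? yes; or the worker may not send a substitute? no. So the worker is a Registered Contractor.
Under section 4: the worker is subject to the employer's control as to manner of work? no; or the worker is paid a fixed periodic wage? yes. So the worker is an Eligible Worker.
Under section 11: Relevant Engagement (section 3)? no; or not a Registered Contractor (section 7)? no; or not an Eligible Worker (section 4)? no. So the worker is not a Class-J Hand.
Under section 10: the worker is not subject to the employer's control as to manner of work? yes; or worker's weekly hours: 42.4 hours ≥ 38.5 hours? yes; or there is a written contract of service? yes. So the worker is a Tier V Employee.
Under section 13: the worker is subject to the employer's control as to manner of work? no; or the worker is integrated into the employer's organisation? no; or the worker does not provide their own equipment? yes. So the worker is a Chargeable Worker.
Under section 9: Tier V Employee (section 10)? yes; and Chargeable Worker (section 13)? yes. So the worker is a Regulated Hand.
Under section 8: there is a written contract of service? yes; and the worker is subject to the employer's control as to manner of work? no. So the worker is not a Tier V Engagement.
Under section 1: Tier V Engagement (section 8)? no; or the employer deducts tax at source? no. So the worker is not a Class-R Engagement.
Under section 14: Class-J Hand (section 11)? no; Regulated Hand (section 9)? yes; Class-R Engagement (section 1)? no — 1 of 3 hold (need ≥2) → not satisfied.

No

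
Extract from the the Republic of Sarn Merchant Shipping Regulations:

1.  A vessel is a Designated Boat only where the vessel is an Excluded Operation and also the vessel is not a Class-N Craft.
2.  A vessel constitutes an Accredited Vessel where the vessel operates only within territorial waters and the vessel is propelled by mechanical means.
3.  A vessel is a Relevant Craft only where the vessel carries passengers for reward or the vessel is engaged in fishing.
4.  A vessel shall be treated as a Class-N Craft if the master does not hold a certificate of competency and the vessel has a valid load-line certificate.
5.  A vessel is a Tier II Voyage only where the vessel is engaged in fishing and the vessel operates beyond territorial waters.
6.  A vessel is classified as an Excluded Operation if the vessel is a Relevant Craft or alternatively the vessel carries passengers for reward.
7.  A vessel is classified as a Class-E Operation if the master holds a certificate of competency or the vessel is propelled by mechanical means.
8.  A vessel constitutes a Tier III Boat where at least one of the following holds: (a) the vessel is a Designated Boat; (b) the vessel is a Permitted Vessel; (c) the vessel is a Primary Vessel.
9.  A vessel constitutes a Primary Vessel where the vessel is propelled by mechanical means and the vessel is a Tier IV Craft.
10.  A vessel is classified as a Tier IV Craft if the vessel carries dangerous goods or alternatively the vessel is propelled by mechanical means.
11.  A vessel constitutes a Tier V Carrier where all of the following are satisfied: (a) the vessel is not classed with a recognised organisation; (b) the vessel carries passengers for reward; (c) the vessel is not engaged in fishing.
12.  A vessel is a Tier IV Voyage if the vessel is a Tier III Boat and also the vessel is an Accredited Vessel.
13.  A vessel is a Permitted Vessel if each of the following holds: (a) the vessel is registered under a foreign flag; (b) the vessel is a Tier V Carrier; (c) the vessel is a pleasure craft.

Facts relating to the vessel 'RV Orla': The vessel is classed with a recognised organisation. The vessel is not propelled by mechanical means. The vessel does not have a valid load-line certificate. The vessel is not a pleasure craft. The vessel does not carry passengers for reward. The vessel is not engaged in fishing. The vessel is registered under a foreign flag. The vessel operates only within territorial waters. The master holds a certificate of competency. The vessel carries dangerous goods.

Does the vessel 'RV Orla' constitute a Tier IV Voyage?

No

paragraph 3 — Relevant Craft: [the vessel carries passengers for reward? no] OR [the vessel is engaged in fishing? no] → not satisfied.
paragraph 6 — Excluded Operation: [Relevant Craft (paragraph 3)? no] OR [the vessel carries passengers for reward? no] → not satisfied.
paragraph 4 — Class-N Craft: [the master does not hold a certificate of competency? no] AND [the vessel has a valid load-line certificate? no] → not satisfied.
paragraph 1 — Designated Boat: [Excluded Operation (paragraph 6)? no] AND [not a Class-N Craft (paragraph 4)? yes] → not satisfied.
paragraph 11 — Tier V Carrier: [the vessel is not classed with a recognised organisation? no] AND [the vessel carries passengers for reward? no] AND [the vessel is not engaged in fishing? yes] → not satisfied.
paragraph 13 — Permitted Vessel: [the vessel is registered under a foreign flag? yes] AND [Tier V Carrier (paragraph 11)? no] AND [the vessel is a pleasure craft? no] → not satisfied.
paragraph 10 — Tier IV Craft: [the vessel carries dangerous goods? yes] OR [the vessel is propelled by mechanical means? no] → satisfied.
paragraph 9 — Primary Vessel: [the vessel is propelled by mechanical means? no] AND [Tier IV Craft (paragraph 10)? yes] → not satisfied.
paragraph 8 — Tier III Boat: [Designated Boat (paragraph 1)? no] OR [Permitted Vessel (paragraph 13)? no] OR [Primary Vessel (paragraph 9)? no] → not satisfied.
paragraph 2 — Accredited Vessel: [the vessel operates only within territorial waters? yes] AND [the vessel is propelled by mechanical means? no] → not satisfied.
paragraph 12 — Tier IV Voyage: [Tier III Boat (paragraph 8)? no] AND [Accredited Vessel (paragraph 2)? no] → not satisfied.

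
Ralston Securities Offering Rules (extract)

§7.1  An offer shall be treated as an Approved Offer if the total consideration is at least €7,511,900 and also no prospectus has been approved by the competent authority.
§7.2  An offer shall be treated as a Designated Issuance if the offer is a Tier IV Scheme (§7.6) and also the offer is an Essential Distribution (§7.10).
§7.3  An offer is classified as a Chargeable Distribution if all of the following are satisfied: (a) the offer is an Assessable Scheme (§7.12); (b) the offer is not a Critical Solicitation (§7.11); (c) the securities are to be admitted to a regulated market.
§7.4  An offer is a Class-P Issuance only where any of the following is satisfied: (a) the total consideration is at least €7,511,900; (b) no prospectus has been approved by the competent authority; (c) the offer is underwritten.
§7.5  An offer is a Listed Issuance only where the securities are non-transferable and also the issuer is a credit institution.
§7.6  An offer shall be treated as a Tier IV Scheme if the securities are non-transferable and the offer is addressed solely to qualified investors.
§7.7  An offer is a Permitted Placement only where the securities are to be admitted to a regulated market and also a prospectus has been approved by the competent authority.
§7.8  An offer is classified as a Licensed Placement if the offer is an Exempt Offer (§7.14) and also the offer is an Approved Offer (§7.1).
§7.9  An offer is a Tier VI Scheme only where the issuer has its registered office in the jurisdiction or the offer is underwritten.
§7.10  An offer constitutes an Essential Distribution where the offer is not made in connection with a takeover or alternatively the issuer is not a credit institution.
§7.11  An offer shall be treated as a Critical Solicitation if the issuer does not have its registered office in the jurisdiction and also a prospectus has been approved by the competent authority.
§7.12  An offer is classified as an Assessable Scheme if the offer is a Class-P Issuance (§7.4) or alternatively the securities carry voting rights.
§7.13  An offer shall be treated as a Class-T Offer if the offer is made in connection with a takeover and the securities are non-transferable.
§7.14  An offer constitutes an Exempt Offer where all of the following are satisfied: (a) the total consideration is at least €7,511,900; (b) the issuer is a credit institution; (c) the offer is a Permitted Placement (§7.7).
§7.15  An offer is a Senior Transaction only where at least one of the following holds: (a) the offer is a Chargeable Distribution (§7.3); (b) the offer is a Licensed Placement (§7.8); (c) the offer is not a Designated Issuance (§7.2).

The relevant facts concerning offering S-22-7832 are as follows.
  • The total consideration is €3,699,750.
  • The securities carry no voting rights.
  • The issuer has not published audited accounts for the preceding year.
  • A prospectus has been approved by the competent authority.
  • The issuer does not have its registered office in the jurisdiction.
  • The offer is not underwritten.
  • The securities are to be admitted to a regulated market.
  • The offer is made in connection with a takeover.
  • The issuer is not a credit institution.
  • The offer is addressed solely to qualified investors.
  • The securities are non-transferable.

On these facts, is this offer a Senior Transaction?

No

§7.4 — Class-P Issuance: [total consideration: €3,699,750 ≥ €7,511,900? no] OR [no prospectus has been approved by the competent authority? no] OR [the offer is underwritten? no] → not satisfied.
§7.12 — Assessable Scheme: [Class-P Issuance (§7.4)? no] OR [the securities carry voting rights? no] → not satisfied.
§7.11 — Critical Solicitation: [the issuer does not have its registered office in the jurisdiction? yes] AND [a prospectus has been approved by the competent authority? yes] → satisfied.
§7.3 — Chargeable Distribution: [Assessable Scheme (§7.12)? no] AND [not a Critical Solicitation (§7.11)? no] AND [the securities are to be admitted to a regulated market? yes] → not satisfied.
§7.7 — Permitted Placement: [the securities are to be admitted to a regulated market? yes] AND [a prospectus has been approved by the competent authority? yes] → satisfied.
§7.14 — Exempt Offer: [total consideration: €3,699,750 ≥ €7,511,900? no] AND [the issuer is a credit institution? no] AND [Permitted Placement (§7.7)? yes] → not satisfied.
§7.1 — Approved Offer: [total consideration: €3,699,750 ≥ €7,511,900? no] AND [no prospectus has been approved by the competent authority? no] → not satisfied.
§7.8 — Licensed Placement: [Exempt Offer (§7.14)? no] AND [Approved Offer (§7.1)? no] → not satisfied.
§7.6 — Tier IV Scheme: [the securities are non-transferable? yes] AND [the offer is addressed solely to qualified investors? yes] → satisfied.
§7.10 — Essential Distribution: [the offer is not made in connection with a takeover? no] OR [the issuer is not a credit institution? yes] → satisfied.
§7.2 — Designated Issuance: [Tier IV Scheme (§7.6)? yes] AND [Essential Distribution (§7.10)? yes] → satisfied.
§7.15 — Senior Transaction: [Chargeable Distribution (§7.3)? no] OR [Licensed Placement (§7.8)? no] OR [not a Designated Issuance (§7.2)? no] → not satisfied.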